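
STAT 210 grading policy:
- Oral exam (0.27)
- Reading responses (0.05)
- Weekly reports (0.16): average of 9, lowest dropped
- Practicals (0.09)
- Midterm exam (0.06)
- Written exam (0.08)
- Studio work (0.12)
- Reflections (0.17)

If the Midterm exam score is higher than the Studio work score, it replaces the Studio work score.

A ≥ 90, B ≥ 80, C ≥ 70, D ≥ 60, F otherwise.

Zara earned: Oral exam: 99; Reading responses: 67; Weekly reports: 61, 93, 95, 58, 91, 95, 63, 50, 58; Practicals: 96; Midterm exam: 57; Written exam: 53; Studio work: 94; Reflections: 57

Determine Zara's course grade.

Weekly reports: drop 50 → average of remaining 8 = 614/8 = 76.75
Midterm exam (57) ≤ Studio work (94), so Studio work stays at 94.
Weighted total:
  Oral exam 99 × 0.27 = 26.73
  Reading responses 67 × 0.05 = 3.35
  Weekly reports 76.75 × 0.16 = 12.28
  Practicals 96 × 0.09 = 8.64
  Midterm exam 57 × 0.06 = 3.42
  Written exam 53 × 0.08 = 4.24
  Studio work 94 × 0.12 = 11.28
  Reflections 57 × 0.17 = 9.69
Sum = 79.63
79.63 is ≥ 70 and < 80 → C

C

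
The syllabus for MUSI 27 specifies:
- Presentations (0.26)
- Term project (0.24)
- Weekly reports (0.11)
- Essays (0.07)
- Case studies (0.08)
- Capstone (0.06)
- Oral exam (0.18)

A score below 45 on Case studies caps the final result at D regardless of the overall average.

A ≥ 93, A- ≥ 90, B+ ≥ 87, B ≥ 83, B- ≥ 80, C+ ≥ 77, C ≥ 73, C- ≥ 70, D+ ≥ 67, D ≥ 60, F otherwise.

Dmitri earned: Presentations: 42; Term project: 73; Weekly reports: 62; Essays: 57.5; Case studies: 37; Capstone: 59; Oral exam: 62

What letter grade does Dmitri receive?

F

Case studies score 37 < 45: minimum not met.
Weighted total:
  Presentations 42 × 0.26 = 10.92
  Term project 73 × 0.24 = 17.52
  Weekly reports 62 × 0.11 = 6.82
  Essays 57.5 × 0.07 = 4.025
  Case studies 37 × 0.08 = 2.96
  Capstone 59 × 0.06 = 3.54
  Oral exam 62 × 0.18 = 11.16
Sum = 56.945
56.945 would be F; cap at D applies → F.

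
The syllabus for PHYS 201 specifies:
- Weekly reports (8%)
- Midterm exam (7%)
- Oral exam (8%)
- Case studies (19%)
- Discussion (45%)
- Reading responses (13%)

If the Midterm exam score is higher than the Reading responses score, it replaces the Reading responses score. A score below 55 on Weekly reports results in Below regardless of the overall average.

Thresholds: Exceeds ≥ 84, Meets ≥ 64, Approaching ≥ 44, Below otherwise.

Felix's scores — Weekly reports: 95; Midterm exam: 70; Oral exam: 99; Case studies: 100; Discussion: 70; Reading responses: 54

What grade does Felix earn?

Midterm exam (70) > Reading responses (54), so Reading responses counts as 70.
Weekly reports score 95 ≥ 55: minimum met.
Weighted total:
  Weekly reports 95 × 0.08 = 7.6
  Midterm exam 70 × 0.07 = 4.9
  Oral exam 99 × 0.08 = 7.92
  Case studies 100 × 0.19 = 19
  Discussion 70 × 0.45 = 31.5
  Reading responses 70 × 0.13 = 9.1
Sum = 80.02
80.02 is ≥ 64 and < 84 → Meets

Meets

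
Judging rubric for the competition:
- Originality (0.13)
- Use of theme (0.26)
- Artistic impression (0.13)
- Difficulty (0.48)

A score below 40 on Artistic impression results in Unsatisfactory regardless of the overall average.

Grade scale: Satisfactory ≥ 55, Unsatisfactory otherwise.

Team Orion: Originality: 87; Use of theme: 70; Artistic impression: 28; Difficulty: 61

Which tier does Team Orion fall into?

Unsatisfactory

Artistic impression score 28 < 40: minimum not met.
Weighted total:
  Originality 87 × 0.13 = 11.31
  Use of theme 70 × 0.26 = 18.2
  Artistic impression 28 × 0.13 = 3.64
  Difficulty 61 × 0.48 = 29.28
Sum = 62.43
Because the Artistic impression minimum was not met, the result is Unsatisfactory.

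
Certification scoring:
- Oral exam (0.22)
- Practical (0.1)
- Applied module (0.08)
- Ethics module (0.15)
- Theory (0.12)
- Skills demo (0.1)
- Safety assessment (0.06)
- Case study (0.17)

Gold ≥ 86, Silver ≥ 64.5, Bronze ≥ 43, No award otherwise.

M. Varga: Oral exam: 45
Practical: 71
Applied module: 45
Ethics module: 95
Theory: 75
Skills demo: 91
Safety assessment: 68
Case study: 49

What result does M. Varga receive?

Silver

Weighted total:
  Oral exam 45 × 0.22 = 9.9
  Practical 71 × 0.1 = 7.1
  Applied module 45 × 0.08 = 3.6
  Ethics module 95 × 0.15 = 14.25
  Theory 75 × 0.12 = 9
  Skills demo 91 × 0.1 = 9.1
  Safety assessment 68 × 0.06 = 4.08
  Case study 49 × 0.17 = 8.33
Sum = 65.36
65.36 is ≥ 64.5 and < 86 → Silver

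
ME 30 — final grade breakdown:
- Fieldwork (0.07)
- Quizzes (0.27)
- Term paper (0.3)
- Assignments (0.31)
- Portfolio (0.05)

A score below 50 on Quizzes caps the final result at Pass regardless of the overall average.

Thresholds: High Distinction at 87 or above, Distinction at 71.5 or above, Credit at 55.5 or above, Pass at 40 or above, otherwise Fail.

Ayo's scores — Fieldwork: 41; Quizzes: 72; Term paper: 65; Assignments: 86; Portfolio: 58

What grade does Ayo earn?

Credit

Quizzes score 72 ≥ 50: minimum met.
Weighted total:
  Fieldwork 41 × 0.07 = 2.87
  Quizzes 72 × 0.27 = 19.44
  Term paper 65 × 0.3 = 19.5
  Assignments 86 × 0.31 = 26.66
  Portfolio 58 × 0.05 = 2.9
Sum = 71.37
71.37 is ≥ 55.5 and < 71.5 → Credit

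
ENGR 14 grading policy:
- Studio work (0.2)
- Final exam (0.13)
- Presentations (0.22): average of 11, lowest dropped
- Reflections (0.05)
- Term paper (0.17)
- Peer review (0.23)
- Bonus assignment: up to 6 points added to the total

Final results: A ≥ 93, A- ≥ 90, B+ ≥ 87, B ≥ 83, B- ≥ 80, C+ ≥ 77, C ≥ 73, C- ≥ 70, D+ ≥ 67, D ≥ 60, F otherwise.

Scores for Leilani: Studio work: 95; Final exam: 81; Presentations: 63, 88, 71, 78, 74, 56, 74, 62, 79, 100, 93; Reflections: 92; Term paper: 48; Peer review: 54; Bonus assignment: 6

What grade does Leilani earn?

C+

Presentations: drop 56 → average of remaining 10 = 782/10 = 78.2
Weighted total:
  Studio work 95 × 0.2 = 19
  Final exam 81 × 0.13 = 10.53
  Presentations 78.2 × 0.22 = 17.204
  Reflections 92 × 0.05 = 4.6
  Term paper 48 × 0.17 = 8.16
  Peer review 54 × 0.23 = 12.42
Sum = 71.914
Bonus assignment: 71.914 + 6 = 77.914
77.914 is ≥ 77 and < 80 → C+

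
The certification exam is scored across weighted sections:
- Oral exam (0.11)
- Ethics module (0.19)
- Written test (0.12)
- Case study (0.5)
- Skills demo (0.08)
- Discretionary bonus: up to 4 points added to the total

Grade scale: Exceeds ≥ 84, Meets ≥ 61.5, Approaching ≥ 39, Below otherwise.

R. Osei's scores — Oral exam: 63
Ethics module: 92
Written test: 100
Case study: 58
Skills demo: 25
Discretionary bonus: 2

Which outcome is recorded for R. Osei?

Weighted total:
  Oral exam 63 × 0.11 = 6.93
  Ethics module 92 × 0.19 = 17.48
  Written test 100 × 0.12 = 12
  Case study 58 × 0.5 = 29
  Skills demo 25 × 0.08 = 2
Sum = 67.41
Discretionary bonus: 67.41 + 2 = 69.41
69.41 is ≥ 61.5 and < 84 → Meets

Meets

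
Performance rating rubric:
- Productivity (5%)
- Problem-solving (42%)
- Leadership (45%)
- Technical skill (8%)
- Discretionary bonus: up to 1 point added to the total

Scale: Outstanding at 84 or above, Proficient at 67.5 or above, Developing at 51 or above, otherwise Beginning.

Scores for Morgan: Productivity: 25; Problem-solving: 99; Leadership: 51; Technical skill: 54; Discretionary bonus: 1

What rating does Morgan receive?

Proficient

Weighted total:
  Productivity 25 × 0.05 = 1.25
  Problem-solving 99 × 0.42 = 41.58
  Leadership 51 × 0.45 = 22.95
  Technical skill 54 × 0.08 = 4.32
Sum = 70.1
Discretionary bonus: 70.1 + 1 = 71.1
71.1 is ≥ 67.5 and < 84 → Proficient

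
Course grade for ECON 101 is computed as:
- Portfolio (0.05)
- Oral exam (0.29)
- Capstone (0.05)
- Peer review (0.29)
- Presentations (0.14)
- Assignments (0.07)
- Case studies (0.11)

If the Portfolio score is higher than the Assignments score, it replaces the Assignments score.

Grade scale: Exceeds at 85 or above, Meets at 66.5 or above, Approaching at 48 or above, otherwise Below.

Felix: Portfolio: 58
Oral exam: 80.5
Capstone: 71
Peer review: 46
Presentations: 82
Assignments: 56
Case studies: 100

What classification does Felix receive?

Meets

Portfolio (58) > Assignments (56), so Assignments counts as 58.
Weighted total:
  Portfolio 58 × 0.05 = 2.9
  Oral exam 80.5 × 0.29 = 23.345
  Capstone 71 × 0.05 = 3.55
  Peer review 46 × 0.29 = 13.34
  Presentations 82 × 0.14 = 11.48
  Assignments 58 × 0.07 = 4.06
  Case studies 100 × 0.11 = 11
Sum = 69.675
69.675 is ≥ 66.5 and < 85 → Meets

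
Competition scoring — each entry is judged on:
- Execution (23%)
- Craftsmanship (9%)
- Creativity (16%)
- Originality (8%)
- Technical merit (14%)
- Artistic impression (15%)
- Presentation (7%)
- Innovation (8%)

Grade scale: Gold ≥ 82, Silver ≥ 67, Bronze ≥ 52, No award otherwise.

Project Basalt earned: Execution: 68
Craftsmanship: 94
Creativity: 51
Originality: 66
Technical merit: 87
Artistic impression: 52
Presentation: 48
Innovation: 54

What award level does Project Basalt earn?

Bronze

Weighted total:
  Execution 68 × 0.23 = 15.64
  Craftsmanship 94 × 0.09 = 8.46
  Creativity 51 × 0.16 = 8.16
  Originality 66 × 0.08 = 5.28
  Technical merit 87 × 0.14 = 12.18
  Artistic impression 52 × 0.15 = 7.8
  Presentation 48 × 0.07 = 3.36
  Innovation 54 × 0.08 = 4.32
Sum = 65.2
65.2 is ≥ 52 and < 67 → Bronze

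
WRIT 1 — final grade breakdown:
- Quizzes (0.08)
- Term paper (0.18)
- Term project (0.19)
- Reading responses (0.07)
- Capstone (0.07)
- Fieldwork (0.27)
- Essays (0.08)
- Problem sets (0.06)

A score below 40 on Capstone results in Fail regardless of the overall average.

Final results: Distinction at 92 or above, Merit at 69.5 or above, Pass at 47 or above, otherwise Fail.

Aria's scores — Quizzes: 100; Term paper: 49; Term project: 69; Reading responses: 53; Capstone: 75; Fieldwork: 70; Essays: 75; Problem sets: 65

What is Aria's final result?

Capstone score 75 ≥ 40: minimum met.
Weighted total:
  Quizzes 100 × 0.08 = 8
  Term paper 49 × 0.18 = 8.82
  Term project 69 × 0.19 = 13.11
  Reading responses 53 × 0.07 = 3.71
  Capstone 75 × 0.07 = 5.25
  Fieldwork 70 × 0.27 = 18.9
  Essays 75 × 0.08 = 6
  Problem sets 65 × 0.06 = 3.9
Sum = 67.69
67.69 is ≥ 47 and < 69.5 → Pass

Pass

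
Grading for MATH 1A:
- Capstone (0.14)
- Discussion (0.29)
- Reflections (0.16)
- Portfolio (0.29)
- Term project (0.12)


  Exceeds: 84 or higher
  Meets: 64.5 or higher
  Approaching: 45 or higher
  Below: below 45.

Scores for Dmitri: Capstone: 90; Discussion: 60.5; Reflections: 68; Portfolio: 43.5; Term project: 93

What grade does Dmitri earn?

Meets

Weighted total:
  Capstone 90 × 0.14 = 12.6
  Discussion 60.5 × 0.29 = 17.545
  Reflections 68 × 0.16 = 10.88
  Portfolio 43.5 × 0.29 = 12.615
  Term project 93 × 0.12 = 11.16
Sum = 64.8
64.8 is ≥ 64.5 and < 84 → Meets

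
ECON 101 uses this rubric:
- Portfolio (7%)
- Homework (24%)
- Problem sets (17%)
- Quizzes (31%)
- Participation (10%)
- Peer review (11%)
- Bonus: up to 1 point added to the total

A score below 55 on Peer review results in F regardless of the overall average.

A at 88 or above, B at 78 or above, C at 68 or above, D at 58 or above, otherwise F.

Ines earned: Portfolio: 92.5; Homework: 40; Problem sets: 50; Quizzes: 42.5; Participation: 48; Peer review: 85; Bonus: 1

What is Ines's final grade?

Peer review score 85 ≥ 55: minimum met.
Weighted total:
  Portfolio 92.5 × 0.07 = 6.475
  Homework 40 × 0.24 = 9.6
  Problem sets 50 × 0.17 = 8.5
  Quizzes 42.5 × 0.31 = 13.175
  Participation 48 × 0.1 = 4.8
  Peer review 85 × 0.11 = 9.35
Sum = 51.9
Bonus: 51.9 + 1 = 52.9
52.9 < 58 → F

F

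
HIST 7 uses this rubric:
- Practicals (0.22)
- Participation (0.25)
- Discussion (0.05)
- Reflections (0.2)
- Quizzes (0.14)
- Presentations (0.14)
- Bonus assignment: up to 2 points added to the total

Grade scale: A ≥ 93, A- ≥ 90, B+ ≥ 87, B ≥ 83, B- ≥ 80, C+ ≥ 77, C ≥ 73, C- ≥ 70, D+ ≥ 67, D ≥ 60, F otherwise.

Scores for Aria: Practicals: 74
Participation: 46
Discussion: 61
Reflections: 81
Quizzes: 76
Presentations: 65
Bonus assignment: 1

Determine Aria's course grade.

D+

Weighted total:
  Practicals 74 × 0.22 = 16.28
  Participation 46 × 0.25 = 11.5
  Discussion 61 × 0.05 = 3.05
  Reflections 81 × 0.2 = 16.2
  Quizzes 76 × 0.14 = 10.64
  Presentations 65 × 0.14 = 9.1
Sum = 66.77
Bonus assignment: 66.77 + 1 = 67.77
67.77 is ≥ 67 and < 70 → D+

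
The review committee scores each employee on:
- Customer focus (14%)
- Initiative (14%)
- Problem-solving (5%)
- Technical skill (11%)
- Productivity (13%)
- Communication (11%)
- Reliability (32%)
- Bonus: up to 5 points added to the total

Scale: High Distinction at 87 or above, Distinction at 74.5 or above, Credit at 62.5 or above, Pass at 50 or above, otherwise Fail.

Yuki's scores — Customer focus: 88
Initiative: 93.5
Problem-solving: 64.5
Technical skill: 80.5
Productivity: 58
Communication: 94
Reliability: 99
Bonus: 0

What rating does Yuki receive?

Weighted total:
  Customer focus 88 × 0.14 = 12.32
  Initiative 93.5 × 0.14 = 13.09
  Problem-solving 64.5 × 0.05 = 3.225
  Technical skill 80.5 × 0.11 = 8.855
  Productivity 58 × 0.13 = 7.54
  Communication 94 × 0.11 = 10.34
  Reliability 99 × 0.32 = 31.68
Sum = 87.05
Bonus: 87.05 + 0 = 87.05
87.05 ≥ 87 → High Distinction

High Distinction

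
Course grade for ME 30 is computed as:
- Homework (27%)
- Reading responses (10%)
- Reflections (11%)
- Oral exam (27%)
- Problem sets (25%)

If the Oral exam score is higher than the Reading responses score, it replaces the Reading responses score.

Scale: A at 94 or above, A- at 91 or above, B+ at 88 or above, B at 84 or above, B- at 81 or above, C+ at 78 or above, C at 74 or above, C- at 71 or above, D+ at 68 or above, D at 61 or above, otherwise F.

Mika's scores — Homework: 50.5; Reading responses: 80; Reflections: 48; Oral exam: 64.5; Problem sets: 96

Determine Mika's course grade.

D+

Oral exam (64.5) ≤ Reading responses (80), so Reading responses stays at 80.
Weighted total:
  Homework 50.5 × 0.27 = 13.635
  Reading responses 80 × 0.1 = 8
  Reflections 48 × 0.11 = 5.28
  Oral exam 64.5 × 0.27 = 17.415
  Problem sets 96 × 0.25 = 24
Sum = 68.33
68.33 is ≥ 68 and < 71 → D+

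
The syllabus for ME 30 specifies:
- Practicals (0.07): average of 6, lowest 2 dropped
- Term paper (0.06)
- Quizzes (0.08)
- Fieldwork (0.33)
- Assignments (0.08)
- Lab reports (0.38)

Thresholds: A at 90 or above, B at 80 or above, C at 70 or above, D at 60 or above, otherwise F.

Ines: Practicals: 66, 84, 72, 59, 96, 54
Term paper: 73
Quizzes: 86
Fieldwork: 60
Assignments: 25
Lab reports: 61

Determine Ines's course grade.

D

Practicals: drop 54, 59 → average of remaining 4 = 318/4 = 79.5
Weighted total:
  Practicals 79.5 × 0.07 = 5.565
  Term paper 73 × 0.06 = 4.38
  Quizzes 86 × 0.08 = 6.88
  Fieldwork 60 × 0.33 = 19.8
  Assignments 25 × 0.08 = 2
  Lab reports 61 × 0.38 = 23.18
Sum = 61.805
61.805 is ≥ 60 and < 70 → D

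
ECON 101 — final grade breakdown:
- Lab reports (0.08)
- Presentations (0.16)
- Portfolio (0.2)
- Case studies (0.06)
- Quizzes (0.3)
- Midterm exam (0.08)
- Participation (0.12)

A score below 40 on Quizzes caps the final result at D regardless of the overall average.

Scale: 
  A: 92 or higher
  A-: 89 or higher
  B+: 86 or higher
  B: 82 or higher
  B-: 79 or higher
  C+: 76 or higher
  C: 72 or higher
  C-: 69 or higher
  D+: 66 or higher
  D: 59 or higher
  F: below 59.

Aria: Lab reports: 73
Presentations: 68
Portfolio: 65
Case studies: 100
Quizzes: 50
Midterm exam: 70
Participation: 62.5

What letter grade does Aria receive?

D

Quizzes score 50 ≥ 40: minimum met.
Weighted total:
  Lab reports 73 × 0.08 = 5.84
  Presentations 68 × 0.16 = 10.88
  Portfolio 65 × 0.2 = 13
  Case studies 100 × 0.06 = 6
  Quizzes 50 × 0.3 = 15
  Midterm exam 70 × 0.08 = 5.6
  Participation 62.5 × 0.12 = 7.5
Sum = 63.82
63.82 is ≥ 59 and < 66 → D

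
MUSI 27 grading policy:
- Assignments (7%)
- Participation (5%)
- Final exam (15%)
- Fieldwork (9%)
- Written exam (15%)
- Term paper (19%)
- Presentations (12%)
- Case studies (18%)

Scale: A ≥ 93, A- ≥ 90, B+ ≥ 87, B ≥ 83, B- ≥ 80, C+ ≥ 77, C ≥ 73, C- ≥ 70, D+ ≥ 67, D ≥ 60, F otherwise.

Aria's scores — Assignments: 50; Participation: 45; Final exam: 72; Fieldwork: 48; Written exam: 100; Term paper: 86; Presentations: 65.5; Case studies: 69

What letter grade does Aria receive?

C-

Weighted total:
  Assignments 50 × 0.07 = 3.5
  Participation 45 × 0.05 = 2.25
  Final exam 72 × 0.15 = 10.8
  Fieldwork 48 × 0.09 = 4.32
  Written exam 100 × 0.15 = 15
  Term paper 86 × 0.19 = 16.34
  Presentations 65.5 × 0.12 = 7.86
  Case studies 69 × 0.18 = 12.42
Sum = 72.49
72.49 is ≥ 70 and < 73 → C-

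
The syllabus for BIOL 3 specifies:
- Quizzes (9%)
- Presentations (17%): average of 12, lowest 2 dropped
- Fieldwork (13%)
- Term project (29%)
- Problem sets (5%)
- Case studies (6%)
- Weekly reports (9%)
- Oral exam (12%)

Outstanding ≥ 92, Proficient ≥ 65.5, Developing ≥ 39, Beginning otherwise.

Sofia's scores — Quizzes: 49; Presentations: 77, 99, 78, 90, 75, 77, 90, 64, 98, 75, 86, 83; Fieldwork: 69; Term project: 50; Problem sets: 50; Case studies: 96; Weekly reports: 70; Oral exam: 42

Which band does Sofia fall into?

Developing

Presentations: drop 64, 75 → average of remaining 10 = 853/10 = 85.3
Weighted total:
  Quizzes 49 × 0.09 = 4.41
  Presentations 85.3 × 0.17 = 14.501
  Fieldwork 69 × 0.13 = 8.97
  Term project 50 × 0.29 = 14.5
  Problem sets 50 × 0.05 = 2.5
  Case studies 96 × 0.06 = 5.76
  Weekly reports 70 × 0.09 = 6.3
  Oral exam 42 × 0.12 = 5.04
Sum = 61.981
61.981 is ≥ 39 and < 65.5 → Developing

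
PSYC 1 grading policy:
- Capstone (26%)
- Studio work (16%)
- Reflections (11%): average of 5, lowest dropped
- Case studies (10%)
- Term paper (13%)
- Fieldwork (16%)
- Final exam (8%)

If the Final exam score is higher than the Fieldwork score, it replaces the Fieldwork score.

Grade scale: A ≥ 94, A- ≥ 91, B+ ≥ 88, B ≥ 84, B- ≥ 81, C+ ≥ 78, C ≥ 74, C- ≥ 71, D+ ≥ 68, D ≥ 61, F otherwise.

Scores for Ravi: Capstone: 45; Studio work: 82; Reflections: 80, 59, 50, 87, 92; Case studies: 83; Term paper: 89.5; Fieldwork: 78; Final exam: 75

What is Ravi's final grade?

C-

Reflections: drop 50 → average of remaining 4 = 318/4 = 79.5
Final exam (75) ≤ Fieldwork (78), so Fieldwork stays at 78.
Weighted total:
  Capstone 45 × 0.26 = 11.7
  Studio work 82 × 0.16 = 13.12
  Reflections 79.5 × 0.11 = 8.745
  Case studies 83 × 0.1 = 8.3
  Term paper 89.5 × 0.13 = 11.635
  Fieldwork 78 × 0.16 = 12.48
  Final exam 75 × 0.08 = 6
Sum = 71.98
71.98 is ≥ 71 and < 74 → C-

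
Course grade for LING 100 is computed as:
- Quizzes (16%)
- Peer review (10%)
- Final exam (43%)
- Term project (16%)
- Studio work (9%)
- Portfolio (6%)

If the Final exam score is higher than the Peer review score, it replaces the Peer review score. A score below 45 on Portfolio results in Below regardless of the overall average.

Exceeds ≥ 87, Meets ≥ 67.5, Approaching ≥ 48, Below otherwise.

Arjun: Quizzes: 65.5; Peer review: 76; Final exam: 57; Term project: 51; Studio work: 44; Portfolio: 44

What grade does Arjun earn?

Final exam (57) ≤ Peer review (76), so Peer review stays at 76.
Portfolio score 44 < 45: minimum not met.
Weighted total:
  Quizzes 65.5 × 0.16 = 10.48
  Peer review 76 × 0.1 = 7.6
  Final exam 57 × 0.43 = 24.51
  Term project 51 × 0.16 = 8.16
  Studio work 44 × 0.09 = 3.96
  Portfolio 44 × 0.06 = 2.64
Sum = 57.35
Because the Portfolio minimum was not met, the result is Below.

Below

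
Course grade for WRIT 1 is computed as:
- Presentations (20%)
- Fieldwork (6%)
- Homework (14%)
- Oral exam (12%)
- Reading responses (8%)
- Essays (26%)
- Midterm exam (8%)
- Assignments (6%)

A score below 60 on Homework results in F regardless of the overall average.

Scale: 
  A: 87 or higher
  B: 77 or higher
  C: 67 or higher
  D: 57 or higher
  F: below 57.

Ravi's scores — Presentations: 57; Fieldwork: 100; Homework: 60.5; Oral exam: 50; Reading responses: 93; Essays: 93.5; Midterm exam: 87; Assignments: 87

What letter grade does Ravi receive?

C

Homework score 60.5 ≥ 60: minimum met.
Weighted total:
  Presentations 57 × 0.2 = 11.4
  Fieldwork 100 × 0.06 = 6
  Homework 60.5 × 0.14 = 8.47
  Oral exam 50 × 0.12 = 6
  Reading responses 93 × 0.08 = 7.44
  Essays 93.5 × 0.26 = 24.31
  Midterm exam 87 × 0.08 = 6.96
  Assignments 87 × 0.06 = 5.22
Sum = 75.8
75.8 is ≥ 67 and < 77 → C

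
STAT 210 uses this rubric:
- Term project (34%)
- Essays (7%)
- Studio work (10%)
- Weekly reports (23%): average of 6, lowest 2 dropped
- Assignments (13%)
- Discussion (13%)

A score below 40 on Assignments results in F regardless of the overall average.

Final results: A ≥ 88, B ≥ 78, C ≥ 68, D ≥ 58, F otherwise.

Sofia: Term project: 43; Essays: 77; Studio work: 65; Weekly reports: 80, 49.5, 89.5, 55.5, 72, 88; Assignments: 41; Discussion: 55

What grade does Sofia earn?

F

Weekly reports: drop 49.5, 55.5 → average of remaining 4 = 329.5/4 = 82.375
Assignments score 41 ≥ 40: minimum met.
Weighted total:
  Term project 43 × 0.34 = 14.62
  Essays 77 × 0.07 = 5.39
  Studio work 65 × 0.1 = 6.5
  Weekly reports 82.375 × 0.23 = 18.94625
  Assignments 41 × 0.13 = 5.33
  Discussion 55 × 0.13 = 7.15
Sum = 57.93625
57.93625 < 58 → F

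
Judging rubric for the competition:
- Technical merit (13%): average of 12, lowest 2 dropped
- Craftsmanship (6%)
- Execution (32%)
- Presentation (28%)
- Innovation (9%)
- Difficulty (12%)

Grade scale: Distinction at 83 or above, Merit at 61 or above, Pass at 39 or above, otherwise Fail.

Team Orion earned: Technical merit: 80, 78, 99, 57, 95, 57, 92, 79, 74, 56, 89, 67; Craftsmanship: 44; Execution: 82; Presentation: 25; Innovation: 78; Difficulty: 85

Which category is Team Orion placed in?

Technical merit: drop 56, 57 → average of remaining 10 = 810/10 = 81
Weighted total:
  Technical merit 81 × 0.13 = 10.53
  Craftsmanship 44 × 0.06 = 2.64
  Execution 82 × 0.32 = 26.24
  Presentation 25 × 0.28 = 7
  Innovation 78 × 0.09 = 7.02
  Difficulty 85 × 0.12 = 10.2
Sum = 63.63
63.63 is ≥ 61 and < 83 → Merit

Merit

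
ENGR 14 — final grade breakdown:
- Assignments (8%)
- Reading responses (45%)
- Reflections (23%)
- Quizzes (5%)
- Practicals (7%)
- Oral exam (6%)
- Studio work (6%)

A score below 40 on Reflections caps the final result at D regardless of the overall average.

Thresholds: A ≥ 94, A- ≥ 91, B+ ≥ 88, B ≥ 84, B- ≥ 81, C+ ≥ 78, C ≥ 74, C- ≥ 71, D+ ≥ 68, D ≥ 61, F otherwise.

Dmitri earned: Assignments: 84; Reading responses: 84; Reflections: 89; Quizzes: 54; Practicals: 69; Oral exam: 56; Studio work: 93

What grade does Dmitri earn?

B-

Reflections score 89 ≥ 40: minimum met.
Weighted total:
  Assignments 84 × 0.08 = 6.72
  Reading responses 84 × 0.45 = 37.8
  Reflections 89 × 0.23 = 20.47
  Quizzes 54 × 0.05 = 2.7
  Practicals 69 × 0.07 = 4.83
  Oral exam 56 × 0.06 = 3.36
  Studio work 93 × 0.06 = 5.58
Sum = 81.46
81.46 is ≥ 81 and < 84 → B-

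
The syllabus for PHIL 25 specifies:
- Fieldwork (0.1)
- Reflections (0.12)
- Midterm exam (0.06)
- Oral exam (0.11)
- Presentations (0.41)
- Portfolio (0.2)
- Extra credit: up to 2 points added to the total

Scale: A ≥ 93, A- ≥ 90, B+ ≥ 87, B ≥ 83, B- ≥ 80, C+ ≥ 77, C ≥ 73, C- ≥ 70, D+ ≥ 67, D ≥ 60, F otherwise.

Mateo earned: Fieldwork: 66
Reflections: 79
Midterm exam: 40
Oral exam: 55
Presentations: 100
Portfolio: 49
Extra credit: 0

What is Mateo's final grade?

Weighted total:
  Fieldwork 66 × 0.1 = 6.6
  Reflections 79 × 0.12 = 9.48
  Midterm exam 40 × 0.06 = 2.4
  Oral exam 55 × 0.11 = 6.05
  Presentations 100 × 0.41 = 41
  Portfolio 49 × 0.2 = 9.8
Sum = 75.33
Extra credit: 75.33 + 0 = 75.33
75.33 is ≥ 73 and < 77 → C

C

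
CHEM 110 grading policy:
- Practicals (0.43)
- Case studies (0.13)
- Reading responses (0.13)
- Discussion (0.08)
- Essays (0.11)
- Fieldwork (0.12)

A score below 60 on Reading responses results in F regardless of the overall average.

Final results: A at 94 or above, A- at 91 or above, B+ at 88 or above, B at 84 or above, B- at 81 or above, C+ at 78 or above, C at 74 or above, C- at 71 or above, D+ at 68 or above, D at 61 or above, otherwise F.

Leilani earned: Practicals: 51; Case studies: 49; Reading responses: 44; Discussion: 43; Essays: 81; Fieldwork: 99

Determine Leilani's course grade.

F

Reading responses score 44 < 60: minimum not met.
Weighted total:
  Practicals 51 × 0.43 = 21.93
  Case studies 49 × 0.13 = 6.37
  Reading responses 44 × 0.13 = 5.72
  Discussion 43 × 0.08 = 3.44
  Essays 81 × 0.11 = 8.91
  Fieldwork 99 × 0.12 = 11.88
Sum = 58.25
Because the Reading responses minimum was not met, the result is F.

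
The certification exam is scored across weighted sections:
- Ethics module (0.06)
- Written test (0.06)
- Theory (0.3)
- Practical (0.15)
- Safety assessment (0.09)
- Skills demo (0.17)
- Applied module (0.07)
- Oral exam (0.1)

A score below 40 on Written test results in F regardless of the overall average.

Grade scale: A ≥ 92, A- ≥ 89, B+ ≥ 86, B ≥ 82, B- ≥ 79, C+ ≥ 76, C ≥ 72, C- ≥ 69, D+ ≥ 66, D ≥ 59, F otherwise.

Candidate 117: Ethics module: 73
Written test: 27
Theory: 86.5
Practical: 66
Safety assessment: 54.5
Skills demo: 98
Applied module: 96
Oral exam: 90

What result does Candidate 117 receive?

F

Written test score 27 < 40: minimum not met.
Weighted total:
  Ethics module 73 × 0.06 = 4.38
  Written test 27 × 0.06 = 1.62
  Theory 86.5 × 0.3 = 25.95
  Practical 66 × 0.15 = 9.9
  Safety assessment 54.5 × 0.09 = 4.905
  Skills demo 98 × 0.17 = 16.66
  Applied module 96 × 0.07 = 6.72
  Oral exam 90 × 0.1 = 9
Sum = 79.135
Because the Written test minimum was not met, the result is F.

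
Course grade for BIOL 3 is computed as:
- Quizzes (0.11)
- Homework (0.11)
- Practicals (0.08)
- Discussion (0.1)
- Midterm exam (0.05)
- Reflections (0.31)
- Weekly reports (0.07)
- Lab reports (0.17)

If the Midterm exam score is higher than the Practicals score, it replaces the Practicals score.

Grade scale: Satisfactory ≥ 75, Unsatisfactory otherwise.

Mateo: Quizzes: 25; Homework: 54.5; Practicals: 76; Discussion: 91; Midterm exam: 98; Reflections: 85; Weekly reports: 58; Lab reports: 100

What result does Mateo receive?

Satisfactory

Midterm exam (98) > Practicals (76), so Practicals counts as 98.
Weighted total:
  Quizzes 25 × 0.11 = 2.75
  Homework 54.5 × 0.11 = 5.995
  Practicals 98 × 0.08 = 7.84
  Discussion 91 × 0.1 = 9.1
  Midterm exam 98 × 0.05 = 4.9
  Reflections 85 × 0.31 = 26.35
  Weekly reports 58 × 0.07 = 4.06
  Lab reports 100 × 0.17 = 17
Sum = 77.995
77.995 ≥ 75 → Satisfactory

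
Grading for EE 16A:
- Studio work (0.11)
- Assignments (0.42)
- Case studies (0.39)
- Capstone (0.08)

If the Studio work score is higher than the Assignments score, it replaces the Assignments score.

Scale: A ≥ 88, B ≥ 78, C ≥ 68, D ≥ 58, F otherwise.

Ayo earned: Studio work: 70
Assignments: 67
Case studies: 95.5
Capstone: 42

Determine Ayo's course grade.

C

Studio work (70) > Assignments (67), so Assignments counts as 70.
Weighted total:
  Studio work 70 × 0.11 = 7.7
  Assignments 70 × 0.42 = 29.4
  Case studies 95.5 × 0.39 = 37.245
  Capstone 42 × 0.08 = 3.36
Sum = 77.705
77.705 is ≥ 68 and < 78 → C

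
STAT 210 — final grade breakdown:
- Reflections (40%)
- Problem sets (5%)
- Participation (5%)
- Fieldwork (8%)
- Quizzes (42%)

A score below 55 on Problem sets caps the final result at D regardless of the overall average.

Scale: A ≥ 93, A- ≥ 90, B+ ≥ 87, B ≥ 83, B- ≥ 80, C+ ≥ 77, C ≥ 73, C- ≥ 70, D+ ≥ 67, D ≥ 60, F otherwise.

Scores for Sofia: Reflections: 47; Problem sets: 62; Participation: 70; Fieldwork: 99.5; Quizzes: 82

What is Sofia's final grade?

Problem sets score 62 ≥ 55: minimum met.
Weighted total:
  Reflections 47 × 0.4 = 18.8
  Problem sets 62 × 0.05 = 3.1
  Participation 70 × 0.05 = 3.5
  Fieldwork 99.5 × 0.08 = 7.96
  Quizzes 82 × 0.42 = 34.44
Sum = 67.8
67.8 is ≥ 67 and < 70 → D+

D+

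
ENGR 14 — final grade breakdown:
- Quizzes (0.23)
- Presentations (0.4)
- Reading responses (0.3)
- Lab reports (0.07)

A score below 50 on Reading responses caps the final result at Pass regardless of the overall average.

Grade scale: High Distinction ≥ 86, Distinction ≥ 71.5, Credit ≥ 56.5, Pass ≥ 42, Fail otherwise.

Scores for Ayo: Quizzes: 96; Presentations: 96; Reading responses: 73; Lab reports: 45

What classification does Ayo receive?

Reading responses score 73 ≥ 50: minimum met.
Weighted total:
  Quizzes 96 × 0.23 = 22.08
  Presentations 96 × 0.4 = 38.4
  Reading responses 73 × 0.3 = 21.9
  Lab reports 45 × 0.07 = 3.15
Sum = 85.53
85.53 is ≥ 71.5 and < 86 → Distinction

Distinction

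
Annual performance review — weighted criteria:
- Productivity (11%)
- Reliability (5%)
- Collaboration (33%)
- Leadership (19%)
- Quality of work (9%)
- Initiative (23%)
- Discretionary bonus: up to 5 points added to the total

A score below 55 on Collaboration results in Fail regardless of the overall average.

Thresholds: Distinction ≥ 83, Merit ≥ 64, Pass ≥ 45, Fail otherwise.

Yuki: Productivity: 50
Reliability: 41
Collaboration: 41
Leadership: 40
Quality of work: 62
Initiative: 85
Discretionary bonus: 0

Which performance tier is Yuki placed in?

Fail

Collaboration score 41 < 55: minimum not met.
Weighted total:
  Productivity 50 × 0.11 = 5.5
  Reliability 41 × 0.05 = 2.05
  Collaboration 41 × 0.33 = 13.53
  Leadership 40 × 0.19 = 7.6
  Quality of work 62 × 0.09 = 5.58
  Initiative 85 × 0.23 = 19.55
Sum = 53.81
Discretionary bonus: 53.81 + 0 = 53.81
Because the Collaboration minimum was not met, the result is Fail.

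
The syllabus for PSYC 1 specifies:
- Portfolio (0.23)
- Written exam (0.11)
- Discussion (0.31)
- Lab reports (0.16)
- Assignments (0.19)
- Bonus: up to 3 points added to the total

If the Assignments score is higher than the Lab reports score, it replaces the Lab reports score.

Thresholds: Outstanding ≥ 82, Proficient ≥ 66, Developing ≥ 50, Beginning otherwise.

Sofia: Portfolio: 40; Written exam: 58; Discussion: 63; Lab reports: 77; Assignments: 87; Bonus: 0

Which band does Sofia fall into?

Assignments (87) > Lab reports (77), so Lab reports counts as 87.
Weighted total:
  Portfolio 40 × 0.23 = 9.2
  Written exam 58 × 0.11 = 6.38
  Discussion 63 × 0.31 = 19.53
  Lab reports 87 × 0.16 = 13.92
  Assignments 87 × 0.19 = 16.53
Sum = 65.56
Bonus: 65.56 + 0 = 65.56
65.56 is ≥ 50 and < 66 → Developing

Developing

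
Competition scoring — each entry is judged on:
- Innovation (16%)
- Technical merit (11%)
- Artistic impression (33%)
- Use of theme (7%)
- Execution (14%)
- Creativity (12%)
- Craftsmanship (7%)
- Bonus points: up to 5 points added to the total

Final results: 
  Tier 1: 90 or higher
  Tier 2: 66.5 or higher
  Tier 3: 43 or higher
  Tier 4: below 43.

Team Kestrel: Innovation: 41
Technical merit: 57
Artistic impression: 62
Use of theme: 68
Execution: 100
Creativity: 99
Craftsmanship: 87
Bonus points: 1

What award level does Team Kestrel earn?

Tier 2

Weighted total:
  Innovation 41 × 0.16 = 6.56
  Technical merit 57 × 0.11 = 6.27
  Artistic impression 62 × 0.33 = 20.46
  Use of theme 68 × 0.07 = 4.76
  Execution 100 × 0.14 = 14
  Creativity 99 × 0.12 = 11.88
  Craftsmanship 87 × 0.07 = 6.09
Sum = 70.02
Bonus points: 70.02 + 1 = 71.02
71.02 is ≥ 66.5 and < 90 → Tier 2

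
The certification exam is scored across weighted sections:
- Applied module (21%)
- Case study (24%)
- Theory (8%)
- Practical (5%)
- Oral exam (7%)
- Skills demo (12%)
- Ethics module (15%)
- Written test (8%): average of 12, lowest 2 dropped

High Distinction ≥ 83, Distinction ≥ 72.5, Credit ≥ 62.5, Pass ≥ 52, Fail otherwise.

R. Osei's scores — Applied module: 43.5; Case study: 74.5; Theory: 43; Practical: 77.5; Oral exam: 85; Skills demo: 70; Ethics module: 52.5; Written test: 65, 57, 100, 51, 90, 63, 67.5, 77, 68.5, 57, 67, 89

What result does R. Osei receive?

Credit

Written test: drop 51, 57 → average of remaining 10 = 744/10 = 74.4
Weighted total:
  Applied module 43.5 × 0.21 = 9.135
  Case study 74.5 × 0.24 = 17.88
  Theory 43 × 0.08 = 3.44
  Practical 77.5 × 0.05 = 3.875
  Oral exam 85 × 0.07 = 5.95
  Skills demo 70 × 0.12 = 8.4
  Ethics module 52.5 × 0.15 = 7.875
  Written test 74.4 × 0.08 = 5.952
Sum = 62.507
62.507 is ≥ 62.5 and < 72.5 → Credit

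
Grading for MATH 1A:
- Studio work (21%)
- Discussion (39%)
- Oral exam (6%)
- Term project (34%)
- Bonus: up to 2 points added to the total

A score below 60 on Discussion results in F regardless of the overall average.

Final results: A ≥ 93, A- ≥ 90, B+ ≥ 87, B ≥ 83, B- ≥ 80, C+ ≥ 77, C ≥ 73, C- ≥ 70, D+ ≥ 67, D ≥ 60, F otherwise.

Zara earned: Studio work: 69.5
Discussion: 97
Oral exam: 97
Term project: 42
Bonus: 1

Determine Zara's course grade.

C

Discussion score 97 ≥ 60: minimum met.
Weighted total:
  Studio work 69.5 × 0.21 = 14.595
  Discussion 97 × 0.39 = 37.83
  Oral exam 97 × 0.06 = 5.82
  Term project 42 × 0.34 = 14.28
Sum = 72.525
Bonus: 72.525 + 1 = 73.525
73.525 is ≥ 73 and < 77 → C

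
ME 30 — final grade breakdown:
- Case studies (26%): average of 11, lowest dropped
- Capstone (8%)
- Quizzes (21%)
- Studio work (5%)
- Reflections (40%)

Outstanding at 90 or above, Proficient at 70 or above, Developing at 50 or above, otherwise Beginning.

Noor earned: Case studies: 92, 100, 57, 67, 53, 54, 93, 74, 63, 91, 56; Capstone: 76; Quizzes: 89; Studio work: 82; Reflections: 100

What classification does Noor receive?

Case studies: drop 53 → average of remaining 10 = 747/10 = 74.7
Weighted total:
  Case studies 74.7 × 0.26 = 19.422
  Capstone 76 × 0.08 = 6.08
  Quizzes 89 × 0.21 = 18.69
  Studio work 82 × 0.05 = 4.1
  Reflections 100 × 0.4 = 40
Sum = 88.292
88.292 is ≥ 70 and < 90 → Proficient

Proficient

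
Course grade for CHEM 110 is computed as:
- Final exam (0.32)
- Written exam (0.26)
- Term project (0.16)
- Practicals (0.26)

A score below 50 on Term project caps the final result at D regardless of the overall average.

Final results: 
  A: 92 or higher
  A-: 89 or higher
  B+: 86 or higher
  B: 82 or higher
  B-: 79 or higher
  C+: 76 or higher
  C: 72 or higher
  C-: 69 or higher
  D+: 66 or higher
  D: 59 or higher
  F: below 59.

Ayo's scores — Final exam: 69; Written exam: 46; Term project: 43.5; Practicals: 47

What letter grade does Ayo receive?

Term project score 43.5 < 50: minimum not met.
Weighted total:
  Final exam 69 × 0.32 = 22.08
  Written exam 46 × 0.26 = 11.96
  Term project 43.5 × 0.16 = 6.96
  Practicals 47 × 0.26 = 12.22
Sum = 53.22
53.22 would be F; cap at D applies → F.

F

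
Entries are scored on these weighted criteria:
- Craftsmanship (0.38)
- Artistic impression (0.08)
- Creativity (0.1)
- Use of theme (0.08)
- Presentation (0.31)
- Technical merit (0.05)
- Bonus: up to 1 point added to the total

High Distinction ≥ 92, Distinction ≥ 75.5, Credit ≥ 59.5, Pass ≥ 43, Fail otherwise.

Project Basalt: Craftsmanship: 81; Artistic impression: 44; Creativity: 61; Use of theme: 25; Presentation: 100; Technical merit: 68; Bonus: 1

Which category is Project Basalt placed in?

Weighted total:
  Craftsmanship 81 × 0.38 = 30.78
  Artistic impression 44 × 0.08 = 3.52
  Creativity 61 × 0.1 = 6.1
  Use of theme 25 × 0.08 = 2
  Presentation 100 × 0.31 = 31
  Technical merit 68 × 0.05 = 3.4
Sum = 76.8
Bonus: 76.8 + 1 = 77.8
77.8 is ≥ 75.5 and < 92 → Distinction

Distinction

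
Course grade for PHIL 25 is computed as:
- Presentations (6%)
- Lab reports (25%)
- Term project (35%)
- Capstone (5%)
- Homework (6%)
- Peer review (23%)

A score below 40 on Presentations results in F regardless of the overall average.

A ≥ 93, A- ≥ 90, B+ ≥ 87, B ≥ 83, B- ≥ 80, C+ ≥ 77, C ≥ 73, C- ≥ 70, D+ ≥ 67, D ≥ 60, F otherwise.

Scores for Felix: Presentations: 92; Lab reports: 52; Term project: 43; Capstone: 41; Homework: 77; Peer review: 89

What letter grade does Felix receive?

Presentations score 92 ≥ 40: minimum met.
Weighted total:
  Presentations 92 × 0.06 = 5.52
  Lab reports 52 × 0.25 = 13
  Term project 43 × 0.35 = 15.05
  Capstone 41 × 0.05 = 2.05
  Homework 77 × 0.06 = 4.62
  Peer review 89 × 0.23 = 20.47
Sum = 60.71
60.71 is ≥ 60 and < 67 → D

D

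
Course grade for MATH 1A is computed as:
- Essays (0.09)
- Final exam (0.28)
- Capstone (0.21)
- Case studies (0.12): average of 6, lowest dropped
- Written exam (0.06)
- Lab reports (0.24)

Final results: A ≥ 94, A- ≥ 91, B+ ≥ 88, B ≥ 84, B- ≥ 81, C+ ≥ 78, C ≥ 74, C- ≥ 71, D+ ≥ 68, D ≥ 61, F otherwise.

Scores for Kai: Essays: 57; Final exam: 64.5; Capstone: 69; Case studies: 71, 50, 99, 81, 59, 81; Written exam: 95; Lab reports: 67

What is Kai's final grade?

Case studies: drop 50 → average of remaining 5 = 391/5 = 78.2
Weighted total:
  Essays 57 × 0.09 = 5.13
  Final exam 64.5 × 0.28 = 18.06
  Capstone 69 × 0.21 = 14.49
  Case studies 78.2 × 0.12 = 9.384
  Written exam 95 × 0.06 = 5.7
  Lab reports 67 × 0.24 = 16.08
Sum = 68.844
68.844 is ≥ 68 and < 71 → D+

D+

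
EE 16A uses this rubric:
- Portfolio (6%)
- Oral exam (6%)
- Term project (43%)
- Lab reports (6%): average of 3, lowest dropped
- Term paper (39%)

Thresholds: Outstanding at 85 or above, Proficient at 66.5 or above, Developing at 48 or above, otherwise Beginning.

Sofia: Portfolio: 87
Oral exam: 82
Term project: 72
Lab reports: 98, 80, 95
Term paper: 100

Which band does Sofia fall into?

Outstanding

Lab reports: drop 80 → average of remaining 2 = 193/2 = 96.5
Weighted total:
  Portfolio 87 × 0.06 = 5.22
  Oral exam 82 × 0.06 = 4.92
  Term project 72 × 0.43 = 30.96
  Lab reports 96.5 × 0.06 = 5.79
  Term paper 100 × 0.39 = 39
Sum = 85.89
85.89 ≥ 85 → Outstanding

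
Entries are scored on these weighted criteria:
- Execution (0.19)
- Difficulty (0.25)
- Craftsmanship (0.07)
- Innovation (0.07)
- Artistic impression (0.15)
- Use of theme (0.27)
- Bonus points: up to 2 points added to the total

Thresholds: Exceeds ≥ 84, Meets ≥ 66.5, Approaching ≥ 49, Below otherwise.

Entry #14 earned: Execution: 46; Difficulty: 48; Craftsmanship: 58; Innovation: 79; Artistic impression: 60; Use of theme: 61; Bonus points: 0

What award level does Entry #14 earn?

Weighted total:
  Execution 46 × 0.19 = 8.74
  Difficulty 48 × 0.25 = 12
  Craftsmanship 58 × 0.07 = 4.06
  Innovation 79 × 0.07 = 5.53
  Artistic impression 60 × 0.15 = 9
  Use of theme 61 × 0.27 = 16.47
Sum = 55.8
Bonus points: 55.8 + 0 = 55.8
55.8 is ≥ 49 and < 66.5 → Approaching

Approaching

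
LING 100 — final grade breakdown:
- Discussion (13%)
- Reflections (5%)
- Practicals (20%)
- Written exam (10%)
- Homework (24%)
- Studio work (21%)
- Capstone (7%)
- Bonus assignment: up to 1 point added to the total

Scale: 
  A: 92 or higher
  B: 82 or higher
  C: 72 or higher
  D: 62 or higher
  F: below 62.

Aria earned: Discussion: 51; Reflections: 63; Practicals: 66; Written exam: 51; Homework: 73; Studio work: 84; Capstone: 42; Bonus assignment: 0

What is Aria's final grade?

D

Weighted total:
  Discussion 51 × 0.13 = 6.63
  Reflections 63 × 0.05 = 3.15
  Practicals 66 × 0.2 = 13.2
  Written exam 51 × 0.1 = 5.1
  Homework 73 × 0.24 = 17.52
  Studio work 84 × 0.21 = 17.64
  Capstone 42 × 0.07 = 2.94
Sum = 66.18
Bonus assignment: 66.18 + 0 = 66.18
66.18 is ≥ 62 and < 72 → D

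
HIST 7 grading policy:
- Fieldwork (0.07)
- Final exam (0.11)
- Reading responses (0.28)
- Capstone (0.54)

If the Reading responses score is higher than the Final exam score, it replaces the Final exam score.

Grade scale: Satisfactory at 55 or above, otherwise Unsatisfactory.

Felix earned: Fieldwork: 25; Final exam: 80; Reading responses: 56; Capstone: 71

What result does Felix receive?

Reading responses (56) ≤ Final exam (80), so Final exam stays at 80.
Weighted total:
  Fieldwork 25 × 0.07 = 1.75
  Final exam 80 × 0.11 = 8.8
  Reading responses 56 × 0.28 = 15.68
  Capstone 71 × 0.54 = 38.34
Sum = 64.57
64.57 ≥ 55 → Satisfactory

Satisfactory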